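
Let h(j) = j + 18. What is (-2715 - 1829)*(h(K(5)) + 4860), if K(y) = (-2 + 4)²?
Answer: -22183808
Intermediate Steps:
K(y) = 4 (K(y) = 2² = 4)
h(j) = 18 + j
(-2715 - 1829)*(h(K(5)) + 4860) = (-2715 - 1829)*((18 + 4) + 4860) = -4544*(22 + 4860) = -4544*4882 = -22183808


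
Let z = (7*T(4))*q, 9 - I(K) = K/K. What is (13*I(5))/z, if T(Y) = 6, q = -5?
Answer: -52/105 ≈ -0.49524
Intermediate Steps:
I(K) = 8 (I(K) = 9 - K/K = 9 - 1*1 = 9 - 1 = 8)
z = -210 (z = (7*6)*(-5) = 42*(-5) = -210)
(13*I(5))/z = (13*8)/(-210) = 104*(-1/210) = -52/105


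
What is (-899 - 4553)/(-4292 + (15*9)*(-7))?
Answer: 5452/5237 ≈ 1.0411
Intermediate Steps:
(-899 - 4553)/(-4292 + (15*9)*(-7)) = -5452/(-4292 + 135*(-7)) = -5452/(-4292 - 945) = -5452/(-5237) = -5452*(-1/5237) = 5452/5237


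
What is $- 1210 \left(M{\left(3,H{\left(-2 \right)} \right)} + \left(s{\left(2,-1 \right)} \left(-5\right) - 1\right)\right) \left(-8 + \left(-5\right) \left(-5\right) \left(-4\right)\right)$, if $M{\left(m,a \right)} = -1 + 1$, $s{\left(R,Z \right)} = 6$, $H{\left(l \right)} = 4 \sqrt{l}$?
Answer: $-4051080$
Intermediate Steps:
$M{\left(m,a \right)} = 0$
$- 1210 \left(M{\left(3,H{\left(-2 \right)} \right)} + \left(s{\left(2,-1 \right)} \left(-5\right) - 1\right)\right) \left(-8 + \left(-5\right) \left(-5\right) \left(-4\right)\right) = - 1210 \left(0 + \left(6 \left(-5\right) - 1\right)\right) \left(-8 + \left(-5\right) \left(-5\right) \left(-4\right)\right) = - 1210 \left(0 - 31\right) \left(-8 + 25 \left(-4\right)\right) = - 1210 \left(0 - 31\right) \left(-8 - 100\right) = - 1210 \left(\left(-31\right) \left(-108\right)\right) = \left(-1210\right) 3348 = -4051080$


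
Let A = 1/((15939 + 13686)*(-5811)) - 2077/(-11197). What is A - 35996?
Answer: -69384572654754322/1927573347375 ≈ -35996.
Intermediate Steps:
A = 357557356178/1927573347375 (A = -1/5811/29625 - 2077*(-1/11197) = (1/29625)*(-1/5811) + 2077/11197 = -1/172150875 + 2077/11197 = 357557356178/1927573347375 ≈ 0.18550)
A - 35996 = 357557356178/1927573347375 - 35996 = -69384572654754322/1927573347375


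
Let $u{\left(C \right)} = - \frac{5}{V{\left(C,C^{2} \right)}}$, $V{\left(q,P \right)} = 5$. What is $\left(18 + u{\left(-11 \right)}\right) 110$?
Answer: $1870$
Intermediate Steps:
$u{\left(C \right)} = -1$ ($u{\left(C \right)} = - \frac{5}{5} = \left(-5\right) \frac{1}{5} = -1$)
$\left(18 + u{\left(-11 \right)}\right) 110 = \left(18 - 1\right) 110 = 17 \cdot 110 = 1870$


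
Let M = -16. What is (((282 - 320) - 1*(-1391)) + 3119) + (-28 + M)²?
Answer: 6408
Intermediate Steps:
(((282 - 320) - 1*(-1391)) + 3119) + (-28 + M)² = (((282 - 320) - 1*(-1391)) + 3119) + (-28 - 16)² = ((-38 + 1391) + 3119) + (-44)² = (1353 + 3119) + 1936 = 4472 + 1936 = 6408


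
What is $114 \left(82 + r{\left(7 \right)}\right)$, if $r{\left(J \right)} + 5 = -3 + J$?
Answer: $9234$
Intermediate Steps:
$r{\left(J \right)} = -8 + J$ ($r{\left(J \right)} = -5 + \left(-3 + J\right) = -8 + J$)
$114 \left(82 + r{\left(7 \right)}\right) = 114 \left(82 + \left(-8 + 7\right)\right) = 114 \left(82 - 1\right) = 114 \cdot 81 = 9234$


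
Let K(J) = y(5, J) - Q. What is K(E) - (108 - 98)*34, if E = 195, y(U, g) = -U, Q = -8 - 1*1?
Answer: -336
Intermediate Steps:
Q = -9 (Q = -8 - 1 = -9)
K(J) = 4 (K(J) = -1*5 - 1*(-9) = -5 + 9 = 4)
K(E) - (108 - 98)*34 = 4 - (108 - 98)*34 = 4 - 10*34 = 4 - 1*340 = 4 - 340 = -336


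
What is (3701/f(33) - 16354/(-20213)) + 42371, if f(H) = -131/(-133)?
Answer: 7185055648/155759 ≈ 46129.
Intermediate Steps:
f(H) = 131/133 (f(H) = -131*(-1/133) = 131/133)
(3701/f(33) - 16354/(-20213)) + 42371 = (3701/(131/133) - 16354/(-20213)) + 42371 = (3701*(133/131) - 16354*(-1/20213)) + 42371 = (492233/131 + 962/1189) + 42371 = 585391059/155759 + 42371 = 7185055648/155759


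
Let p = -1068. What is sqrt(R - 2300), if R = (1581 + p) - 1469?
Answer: 2*I*sqrt(814) ≈ 57.061*I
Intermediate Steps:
R = -956 (R = (1581 - 1068) - 1469 = 513 - 1469 = -956)
sqrt(R - 2300) = sqrt(-956 - 2300) = sqrt(-3256) = 2*I*sqrt(814)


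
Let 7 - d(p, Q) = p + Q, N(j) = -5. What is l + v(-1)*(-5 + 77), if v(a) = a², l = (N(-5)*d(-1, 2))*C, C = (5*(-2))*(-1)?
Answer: -228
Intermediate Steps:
d(p, Q) = 7 - Q - p (d(p, Q) = 7 - (p + Q) = 7 - (Q + p) = 7 + (-Q - p) = 7 - Q - p)
C = 10 (C = -10*(-1) = 10)
l = -300 (l = -5*(7 - 1*2 - 1*(-1))*10 = -5*(7 - 2 + 1)*10 = -5*6*10 = -30*10 = -300)
l + v(-1)*(-5 + 77) = -300 + (-1)²*(-5 + 77) = -300 + 1*72 = -300 + 72 = -228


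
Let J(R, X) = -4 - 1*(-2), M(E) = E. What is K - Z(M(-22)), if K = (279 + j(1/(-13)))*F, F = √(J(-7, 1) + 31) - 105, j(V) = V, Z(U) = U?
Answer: -380444/13 + 3626*√29/13 ≈ -27763.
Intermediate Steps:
J(R, X) = -2 (J(R, X) = -4 + 2 = -2)
F = -105 + √29 (F = √(-2 + 31) - 105 = √29 - 105 = -105 + √29 ≈ -99.615)
K = -380730/13 + 3626*√29/13 (K = (279 + 1/(-13))*(-105 + √29) = (279 - 1/13)*(-105 + √29) = 3626*(-105 + √29)/13 = -380730/13 + 3626*√29/13 ≈ -27785.)
K - Z(M(-22)) = (-380730/13 + 3626*√29/13) - 1*(-22) = (-380730/13 + 3626*√29/13) + 22 = -380444/13 + 3626*√29/13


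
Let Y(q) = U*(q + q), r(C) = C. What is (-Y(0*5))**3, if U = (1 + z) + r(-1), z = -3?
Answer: 0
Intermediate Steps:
U = -3 (U = (1 - 3) - 1 = -2 - 1 = -3)
Y(q) = -6*q (Y(q) = -3*(q + q) = -6*q)
(-Y(0*5))**3 = (-(-6)*0*5)**3 = (-(-6)*0)**3 = (-1*0)**3 = 0**3 = 0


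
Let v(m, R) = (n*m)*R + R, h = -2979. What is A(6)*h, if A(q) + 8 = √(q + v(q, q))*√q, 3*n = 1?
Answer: -11916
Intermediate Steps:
n = ⅓ (n = (⅓)*1 = ⅓ ≈ 0.33333)
v(m, R) = R + R*m/3 (v(m, R) = (m/3)*R + R = R*m/3 + R = R + R*m/3)
A(q) = -8 + √q*√(q + q*(3 + q)/3) (A(q) = -8 + √(q + q*(3 + q)/3)*√q = -8 + √q*√(q + q*(3 + q)/3))
A(6)*h = (-8 + √3*√6*√(6*(6 + 6))/3)*(-2979) = (-8 + √3*√6*√(6*12)/3)*(-2979) = (-8 + √3*√6*√72/3)*(-2979) = (-8 + √3*√6*(6*√2)/3)*(-2979) = (-8 + 12)*(-2979) = 4*(-2979) = -11916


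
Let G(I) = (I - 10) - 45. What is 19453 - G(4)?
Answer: 19504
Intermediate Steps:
G(I) = -55 + I (G(I) = (-10 + I) - 45 = -55 + I)
19453 - G(4) = 19453 - (-55 + 4) = 19453 - 1*(-51) = 19453 + 51 = 19504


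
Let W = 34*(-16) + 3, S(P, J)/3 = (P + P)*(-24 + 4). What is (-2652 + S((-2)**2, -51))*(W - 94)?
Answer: 1988820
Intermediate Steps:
S(P, J) = -120*P (S(P, J) = 3*((P + P)*(-24 + 4)) = 3*((2*P)*(-20)) = 3*(-40*P) = -120*P)
W = -541 (W = -544 + 3 = -541)
(-2652 + S((-2)**2, -51))*(W - 94) = (-2652 - 120*(-2)**2)*(-541 - 94) = (-2652 - 120*4)*(-635) = (-2652 - 480)*(-635) = -3132*(-635) = 1988820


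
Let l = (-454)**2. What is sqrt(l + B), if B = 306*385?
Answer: sqrt(323926) ≈ 569.14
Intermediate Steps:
l = 206116
B = 117810
sqrt(l + B) = sqrt(206116 + 117810) = sqrt(323926)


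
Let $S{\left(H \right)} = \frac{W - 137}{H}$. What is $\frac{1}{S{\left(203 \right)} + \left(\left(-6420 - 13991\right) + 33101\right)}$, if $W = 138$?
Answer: $\frac{203}{2576071} \approx 7.8802 \cdot 10^{-5}$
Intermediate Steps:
$S{\left(H \right)} = \frac{1}{H}$ ($S{\left(H \right)} = \frac{138 - 137}{H} = 1 \frac{1}{H} = \frac{1}{H}$)
$\frac{1}{S{\left(203 \right)} + \left(\left(-6420 - 13991\right) + 33101\right)} = \frac{1}{\frac{1}{203} + \left(\left(-6420 - 13991\right) + 33101\right)} = \frac{1}{\frac{1}{203} + \left(-20411 + 33101\right)} = \frac{1}{\frac{1}{203} + 12690} = \frac{1}{\frac{2576071}{203}} = \frac{203}{2576071}$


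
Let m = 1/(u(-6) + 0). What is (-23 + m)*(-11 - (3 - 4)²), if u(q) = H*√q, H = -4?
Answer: 276 - I*√6/2 ≈ 276.0 - 1.2247*I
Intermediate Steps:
u(q) = -4*√q
m = I*√6/24 (m = 1/(-4*I*√6 + 0) = 1/(-4*I*√6) = I*√6/24 ≈ 0.10206*I)
(-23 + m)*(-11 - (3 - 4)²) = (-23 + I*√6/24)*(-11 - (3 - 4)²) = (-23 + I*√6/24)*(-11 - 1*(-1)²) = (-23 + I*√6/24)*(-11 - 1*1) = (-23 + I*√6/24)*(-11 - 1) = (-23 + I*√6/24)*(-12) = 276 - I*√6/2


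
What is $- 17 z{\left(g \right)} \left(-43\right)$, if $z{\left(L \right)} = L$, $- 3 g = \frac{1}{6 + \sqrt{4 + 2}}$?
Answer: $- \frac{731}{15} + \frac{731 \sqrt{6}}{90} \approx -28.838$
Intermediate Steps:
$g = - \frac{1}{3 \left(6 + \sqrt{6}\right)}$ ($g = - \frac{1}{3 \left(6 + \sqrt{4 + 2}\right)} = - \frac{1}{3 \left(6 + \sqrt{6}\right)} \approx -0.03945$)
$- 17 z{\left(g \right)} \left(-43\right) = - 17 \left(- \frac{1}{15} + \frac{\sqrt{6}}{90}\right) \left(-43\right) = \left(\frac{17}{15} - \frac{17 \sqrt{6}}{90}\right) \left(-43\right) = - \frac{731}{15} + \frac{731 \sqrt{6}}{90}$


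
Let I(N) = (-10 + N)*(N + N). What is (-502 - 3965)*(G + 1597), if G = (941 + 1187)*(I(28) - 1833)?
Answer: 7835131401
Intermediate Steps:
I(N) = 2*N*(-10 + N) (I(N) = (-10 + N)*(2*N) = 2*N*(-10 + N))
G = -1755600 (G = (941 + 1187)*(2*28*(-10 + 28) - 1833) = 2128*(2*28*18 - 1833) = 2128*(1008 - 1833) = 2128*(-825) = -1755600)
(-502 - 3965)*(G + 1597) = (-502 - 3965)*(-1755600 + 1597) = -4467*(-1754003) = 7835131401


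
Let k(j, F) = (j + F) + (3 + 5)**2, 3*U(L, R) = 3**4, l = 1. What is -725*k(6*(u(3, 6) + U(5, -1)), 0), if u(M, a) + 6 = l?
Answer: -142100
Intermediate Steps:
u(M, a) = -5 (u(M, a) = -6 + 1 = -5)
U(L, R) = 27 (U(L, R) = (1/3)*3**4 = (1/3)*81 = 27)
k(j, F) = 64 + F + j (k(j, F) = (F + j) + 8**2 = (F + j) + 64 = 64 + F + j)
-725*k(6*(u(3, 6) + U(5, -1)), 0) = -725*(64 + 0 + 6*(-5 + 27)) = -725*(64 + 0 + 6*22) = -725*(64 + 0 + 132) = -725*196 = -142100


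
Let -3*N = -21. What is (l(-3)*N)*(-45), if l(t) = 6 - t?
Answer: -2835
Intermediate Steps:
N = 7 (N = -1/3*(-21) = 7)
(l(-3)*N)*(-45) = ((6 - 1*(-3))*7)*(-45) = ((6 + 3)*7)*(-45) = (9*7)*(-45) = 63*(-45) = -2835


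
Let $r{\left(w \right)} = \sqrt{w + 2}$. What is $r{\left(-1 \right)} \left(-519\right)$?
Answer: $-519$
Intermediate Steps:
$r{\left(w \right)} = \sqrt{2 + w}$
$r{\left(-1 \right)} \left(-519\right) = \sqrt{2 - 1} \left(-519\right) = \sqrt{1} \left(-519\right) = 1 \left(-519\right) = -519$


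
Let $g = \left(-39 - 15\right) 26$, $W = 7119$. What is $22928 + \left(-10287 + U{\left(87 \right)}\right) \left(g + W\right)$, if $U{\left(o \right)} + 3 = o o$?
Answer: $-15527587$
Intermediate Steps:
$U{\left(o \right)} = -3 + o^{2}$ ($U{\left(o \right)} = -3 + o o = -3 + o^{2}$)
$g = -1404$ ($g = \left(-54\right) 26 = -1404$)
$22928 + \left(-10287 + U{\left(87 \right)}\right) \left(g + W\right) = 22928 + \left(-10287 - \left(3 - 87^{2}\right)\right) \left(-1404 + 7119\right) = 22928 + \left(-10287 + \left(-3 + 7569\right)\right) 5715 = 22928 + \left(-10287 + 7566\right) 5715 = 22928 - 15550515 = -15527587$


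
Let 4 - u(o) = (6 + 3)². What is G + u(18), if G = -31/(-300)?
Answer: -23069/300 ≈ -76.897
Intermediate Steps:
u(o) = -77 (u(o) = 4 - (6 + 3)² = 4 - 1*9² = 4 - 1*81 = 4 - 81 = -77)
G = 31/300 (G = -31*(-1/300) = 31/300 ≈ 0.10333)
G + u(18) = 31/300 - 77 = -23069/300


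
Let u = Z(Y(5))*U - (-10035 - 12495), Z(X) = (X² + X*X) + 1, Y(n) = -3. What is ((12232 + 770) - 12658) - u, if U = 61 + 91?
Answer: -25074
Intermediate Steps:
Z(X) = 1 + 2*X² (Z(X) = (X² + X²) + 1 = 2*X² + 1 = 1 + 2*X²)
U = 152
u = 25418 (u = (1 + 2*(-3)²)*152 - (-10035 - 12495) = (1 + 2*9)*152 - 1*(-22530) = (1 + 18)*152 + 22530 = 19*152 + 22530 = 2888 + 22530 = 25418)
((12232 + 770) - 12658) - u = ((12232 + 770) - 12658) - 1*25418 = (13002 - 12658) - 25418 = 344 - 25418 = -25074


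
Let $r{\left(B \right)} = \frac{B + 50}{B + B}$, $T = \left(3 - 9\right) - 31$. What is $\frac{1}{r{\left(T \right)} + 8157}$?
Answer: $\frac{74}{603605} \approx 0.0001226$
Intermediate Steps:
$T = -37$ ($T = \left(3 - 9\right) - 31 = -6 - 31 = -37$)
$r{\left(B \right)} = \frac{50 + B}{2 B}$
$\frac{1}{r{\left(T \right)} + 8157} = \frac{1}{\frac{50 - 37}{2 \left(-37\right)} + 8157} = \frac{1}{\frac{1}{2} \left(- \frac{1}{37}\right) 13 + 8157} = \frac{1}{- \frac{13}{74} + 8157} = \frac{1}{\frac{603605}{74}} = \frac{74}{603605}$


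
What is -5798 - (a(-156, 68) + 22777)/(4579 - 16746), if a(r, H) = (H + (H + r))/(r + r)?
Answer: -5500676137/949026 ≈ -5796.1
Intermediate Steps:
a(r, H) = (r + 2*H)/(2*r) (a(r, H) = (r + 2*H)/((2*r)) = (r + 2*H)*(1/(2*r)) = (r + 2*H)/(2*r))
-5798 - (a(-156, 68) + 22777)/(4579 - 16746) = -5798 - ((68 + (½)*(-156))/(-156) + 22777)/(4579 - 16746) = -5798 - (-(68 - 78)/156 + 22777)/(-12167) = -5798 - (-1/156*(-10) + 22777)*(-1)/12167 = -5798 - (5/78 + 22777)*(-1)/12167 = -5798 - 1776611*(-1)/(78*12167) = -5798 - 1*(-1776611/949026) = -5798 + 1776611/949026 = -5500676137/949026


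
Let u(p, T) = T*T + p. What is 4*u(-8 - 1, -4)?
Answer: 28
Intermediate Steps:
u(p, T) = p + T² (u(p, T) = T² + p = p + T²)
4*u(-8 - 1, -4) = 4*((-8 - 1) + (-4)²) = 4*(-9 + 16) = 4*7 = 28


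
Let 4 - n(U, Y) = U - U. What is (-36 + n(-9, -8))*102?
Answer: -3264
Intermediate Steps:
n(U, Y) = 4 (n(U, Y) = 4 - (U - U) = 4 - 1*0 = 4 + 0 = 4)
(-36 + n(-9, -8))*102 = (-36 + 4)*102 = -32*102 = -3264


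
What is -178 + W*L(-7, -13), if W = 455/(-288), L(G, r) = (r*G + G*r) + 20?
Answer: -71587/144 ≈ -497.13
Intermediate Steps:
L(G, r) = 20 + 2*G*r (L(G, r) = (G*r + G*r) + 20 = 2*G*r + 20 = 20 + 2*G*r)
W = -455/288 (W = 455*(-1/288) = -455/288 ≈ -1.5799)
-178 + W*L(-7, -13) = -178 - 455*(20 + 2*(-7)*(-13))/288 = -178 - 455*(20 + 182)/288 = -178 - 455/288*202 = -178 - 45955/144 = -71587/144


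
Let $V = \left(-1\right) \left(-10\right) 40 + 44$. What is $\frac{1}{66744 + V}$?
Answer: $\frac{1}{67188} \approx 1.4884 \cdot 10^{-5}$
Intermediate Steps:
$V = 444$ ($V = 10 \cdot 40 + 44 = 400 + 44 = 444$)
$\frac{1}{66744 + V} = \frac{1}{66744 + 444} = \frac{1}{67188}$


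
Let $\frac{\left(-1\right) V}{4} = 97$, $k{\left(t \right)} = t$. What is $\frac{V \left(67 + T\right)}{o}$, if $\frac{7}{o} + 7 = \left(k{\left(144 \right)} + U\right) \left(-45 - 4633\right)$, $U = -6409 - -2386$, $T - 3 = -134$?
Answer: $\frac{450600354560}{7} \approx 6.4371 \cdot 10^{10}$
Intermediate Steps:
$T = -131$ ($T = 3 - 134 = -131$)
$U = -4023$ ($U = -6409 + 2386 = -4023$)
$V = -388$ ($V = \left(-4\right) 97 = -388$)
$o = \frac{7}{18145955}$ ($o = \frac{7}{-7 + \left(144 - 4023\right) \left(-45 - 4633\right)} = \frac{7}{-7 - -18145962} = \frac{7}{-7 + 18145962} = \frac{7}{18145955} \approx 3.8576 \cdot 10^{-7}$)
$\frac{V \left(67 + T\right)}{o} = \frac{\left(-388\right) \left(67 - 131\right)}{\frac{7}{18145955}} = \left(-388\right) \left(-64\right) \frac{18145955}{7} = 24832 \cdot \frac{18145955}{7} = \frac{450600354560}{7}$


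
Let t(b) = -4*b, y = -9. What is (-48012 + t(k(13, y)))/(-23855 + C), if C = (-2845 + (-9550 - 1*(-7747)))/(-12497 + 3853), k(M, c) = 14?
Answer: 103874948/51549493 ≈ 2.0151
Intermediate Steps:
C = 1162/2161 (C = (-2845 + (-9550 + 7747))/(-8644) = (-2845 - 1803)*(-1/8644) = -4648*(-1/8644) = 1162/2161 ≈ 0.53771)
(-48012 + t(k(13, y)))/(-23855 + C) = (-48012 - 4*14)/(-23855 + 1162/2161) = (-48012 - 56)/(-51549493/2161) = -48068*(-2161/51549493) = 103874948/51549493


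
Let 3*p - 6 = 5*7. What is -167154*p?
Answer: -2284438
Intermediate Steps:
p = 41/3 (p = 2 + (5*7)/3 = 2 + (1/3)*35 = 2 + 35/3 = 41/3 ≈ 13.667)
-167154*p = -167154*41/3 = -2284438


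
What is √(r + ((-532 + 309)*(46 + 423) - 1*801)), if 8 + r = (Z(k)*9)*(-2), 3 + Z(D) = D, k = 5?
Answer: 2*I*√26358 ≈ 324.7*I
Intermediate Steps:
Z(D) = -3 + D
r = -44 (r = -8 + ((-3 + 5)*9)*(-2) = -8 + (2*9)*(-2) = -8 + 18*(-2) = -8 - 36 = -44)
√(r + ((-532 + 309)*(46 + 423) - 1*801)) = √(-44 + ((-532 + 309)*(46 + 423) - 1*801)) = √(-44 + (-223*469 - 801)) = √(-44 + (-104587 - 801)) = √(-44 - 105388) = √(-105432) = 2*I*√26358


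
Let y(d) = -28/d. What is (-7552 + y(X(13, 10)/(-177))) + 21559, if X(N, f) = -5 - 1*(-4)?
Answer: 9051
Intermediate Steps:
X(N, f) = -1 (X(N, f) = -5 + 4 = -1)
(-7552 + y(X(13, 10)/(-177))) + 21559 = (-7552 - 28/((-1/(-177)))) + 21559 = (-7552 - 28/((-1*(-1/177)))) + 21559 = (-7552 - 28/1/177) + 21559 = (-7552 - 28*177) + 21559 = (-7552 - 4956) + 21559 = -12508 + 21559 = 9051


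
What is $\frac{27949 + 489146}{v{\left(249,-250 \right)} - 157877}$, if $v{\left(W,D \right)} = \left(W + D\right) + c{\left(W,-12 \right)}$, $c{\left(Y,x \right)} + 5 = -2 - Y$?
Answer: $- \frac{517095}{158134} \approx -3.27$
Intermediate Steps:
$c{\left(Y,x \right)} = -7 - Y$ ($c{\left(Y,x \right)} = -5 - \left(2 + Y\right) = -7 - Y$)
$v{\left(W,D \right)} = -7 + D$ ($v{\left(W,D \right)} = \left(W + D\right) - \left(7 + W\right) = \left(D + W\right) - \left(7 + W\right) = -7 + D$)
$\frac{27949 + 489146}{v{\left(249,-250 \right)} - 157877} = \frac{27949 + 489146}{\left(-7 - 250\right) - 157877} = \frac{517095}{-257 - 157877} = \frac{517095}{-158134} = 517095 \left(- \frac{1}{158134}\right) = - \frac{517095}{158134}$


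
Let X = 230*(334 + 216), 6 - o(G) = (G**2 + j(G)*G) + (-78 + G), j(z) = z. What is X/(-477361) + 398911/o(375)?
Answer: -226039490371/134396693301 ≈ -1.6819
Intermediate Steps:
o(G) = 84 - G - 2*G**2 (o(G) = 6 - ((G**2 + G*G) + (-78 + G)) = 6 - ((G**2 + G**2) + (-78 + G)) = 6 - (2*G**2 + (-78 + G)) = 6 - (-78 + G + 2*G**2) = 6 + (78 - G - 2*G**2) = 84 - G - 2*G**2)
X = 126500 (X = 230*550 = 126500)
X/(-477361) + 398911/o(375) = 126500/(-477361) + 398911/(84 - 1*375 - 2*375**2) = 126500*(-1/477361) + 398911/(84 - 375 - 2*140625) = -126500/477361 + 398911/(84 - 375 - 281250) = -126500/477361 + 398911/(-281541) = -126500/477361 + 398911*(-1/281541) = -126500/477361 - 398911/281541 = -226039490371/134396693301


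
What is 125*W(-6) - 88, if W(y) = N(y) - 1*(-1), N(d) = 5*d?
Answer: -3713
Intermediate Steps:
W(y) = 1 + 5*y (W(y) = 5*y - 1*(-1) = 5*y + 1 = 1 + 5*y)
125*W(-6) - 88 = 125*(1 + 5*(-6)) - 88 = 125*(1 - 30) - 88 = 125*(-29) - 88 = -3625 - 88 = -3713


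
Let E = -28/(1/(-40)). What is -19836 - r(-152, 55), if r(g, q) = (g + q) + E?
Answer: -20859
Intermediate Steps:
E = 1120 (E = -28/(-1/40) = -28*(-40) = 1120)
r(g, q) = 1120 + g + q (r(g, q) = (g + q) + 1120 = 1120 + g + q)
-19836 - r(-152, 55) = -19836 - (1120 - 152 + 55) = -19836 - 1*1023 = -19836 - 1023 = -20859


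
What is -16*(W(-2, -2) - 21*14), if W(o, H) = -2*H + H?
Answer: 4672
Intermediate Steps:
W(o, H) = -H
-16*(W(-2, -2) - 21*14) = -16*(-1*(-2) - 21*14) = -16*(2 - 294) = -16*(-292) = 4672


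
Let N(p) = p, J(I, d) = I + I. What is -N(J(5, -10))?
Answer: -10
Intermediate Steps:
J(I, d) = 2*I
-N(J(5, -10)) = -2*5 = -1*10 = -10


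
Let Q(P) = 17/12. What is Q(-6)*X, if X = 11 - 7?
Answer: 17/3 ≈ 5.6667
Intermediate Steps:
X = 4
Q(P) = 17/12 (Q(P) = 17*(1/12) = 17/12)
Q(-6)*X = (17/12)*4 = 17/3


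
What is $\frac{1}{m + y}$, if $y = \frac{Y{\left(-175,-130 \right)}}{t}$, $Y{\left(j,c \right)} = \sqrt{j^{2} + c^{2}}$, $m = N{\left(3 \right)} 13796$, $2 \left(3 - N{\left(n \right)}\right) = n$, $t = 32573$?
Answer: $\frac{21956340808326}{454364516687450719} - \frac{162865 \sqrt{1901}}{454364516687450719} \approx 4.8323 \cdot 10^{-5}$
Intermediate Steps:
$N{\left(n \right)} = 3 - \frac{n}{2}$
$m = 20694$ ($m = \left(3 - \frac{3}{2}\right) 13796 = \frac{3}{2} \cdot 13796 = 20694$)
$Y{\left(j,c \right)} = \sqrt{c^{2} + j^{2}}$
$y = \frac{5 \sqrt{1901}}{32573}$ ($y = \frac{\sqrt{\left(-130\right)^{2} + \left(-175\right)^{2}}}{32573} = \sqrt{16900 + 30625} \cdot \frac{1}{32573} = \sqrt{47525} \cdot \frac{1}{32573} = 5 \sqrt{1901} \cdot \frac{1}{32573} = \frac{5 \sqrt{1901}}{32573} \approx 0.0066927$)
$\frac{1}{m + y} = \frac{1}{20694 + \frac{5 \sqrt{1901}}{32573}}$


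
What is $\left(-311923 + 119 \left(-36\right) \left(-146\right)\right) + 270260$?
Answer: $583801$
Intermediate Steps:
$\left(-311923 + 119 \left(-36\right) \left(-146\right)\right) + 270260 = \left(-311923 - -625464\right) + 270260 = \left(-311923 + 625464\right) + 270260 = 313541 + 270260 = 583801$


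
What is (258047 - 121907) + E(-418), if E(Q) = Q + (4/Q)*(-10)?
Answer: 28365918/209 ≈ 1.3572e+5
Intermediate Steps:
E(Q) = Q - 40/Q
(258047 - 121907) + E(-418) = (258047 - 121907) + (-418 - 40/(-418)) = 136140 + (-418 - 40*(-1/418)) = 136140 + (-418 + 20/209) = 136140 - 87342/209 = 28365918/209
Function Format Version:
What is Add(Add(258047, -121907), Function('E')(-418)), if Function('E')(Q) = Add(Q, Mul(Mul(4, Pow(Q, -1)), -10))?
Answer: Rational(28365918, 209) ≈ 1.3572e+5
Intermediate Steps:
Function('E')(Q) = Add(Q, Mul(-40, Pow(Q, -1)))
Add(Add(258047, -121907), Function('E')(-418)) = Add(Add(258047, -121907), Add(-418, Mul(-40, Pow(-418, -1)))) = Add(136140, Add(-418, Mul(-40, Rational(-1, 418)))) = Add(136140, Add(-418, Rational(20, 209))) = Add(136140, Rational(-87342, 209)) = Rational(28365918, 209)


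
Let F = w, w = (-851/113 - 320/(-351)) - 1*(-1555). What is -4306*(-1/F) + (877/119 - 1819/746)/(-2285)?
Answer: 8654349364952469/3114406616368040 ≈ 2.7788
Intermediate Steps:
w = 61413424/39663 (w = (-851*1/113 - 320*(-1/351)) + 1555 = (-851/113 + 320/351) + 1555 = -262541/39663 + 1555 = 61413424/39663 ≈ 1548.4)
F = 61413424/39663 ≈ 1548.4
-4306*(-1/F) + (877/119 - 1819/746)/(-2285) = -4306/((-1*61413424/39663)) + (877/119 - 1819/746)/(-2285) = -4306/(-61413424/39663) + (877*(1/119) - 1819*1/746)*(-1/2285) = -4306*(-39663/61413424) + (877/119 - 1819/746)*(-1/2285) = 85394439/30706712 + (437781/88774)*(-1/2285) = 85394439/30706712 - 437781/202848590 = 8654349364952469/3114406616368040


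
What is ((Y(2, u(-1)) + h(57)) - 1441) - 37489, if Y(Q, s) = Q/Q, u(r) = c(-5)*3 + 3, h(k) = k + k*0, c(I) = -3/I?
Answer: -38872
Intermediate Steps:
h(k) = k (h(k) = k + 0 = k)
u(r) = 24/5 (u(r) = -3/(-5)*3 + 3 = -3*(-⅕)*3 + 3 = (⅗)*3 + 3 = 9/5 + 3 = 24/5)
Y(Q, s) = 1
((Y(2, u(-1)) + h(57)) - 1441) - 37489 = ((1 + 57) - 1441) - 37489 = (58 - 1441) - 37489 = -1383 - 37489 = -38872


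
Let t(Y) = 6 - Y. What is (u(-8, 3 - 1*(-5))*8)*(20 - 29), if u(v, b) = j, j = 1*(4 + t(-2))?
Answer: -864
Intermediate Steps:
j = 12 (j = 1*(4 + (6 - 1*(-2))) = 1*(4 + (6 + 2)) = 1*(4 + 8) = 1*12 = 12)
u(v, b) = 12
(u(-8, 3 - 1*(-5))*8)*(20 - 29) = (12*8)*(20 - 29) = 96*(-9) = -864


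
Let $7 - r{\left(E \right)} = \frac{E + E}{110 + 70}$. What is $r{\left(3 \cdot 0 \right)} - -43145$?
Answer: $43152$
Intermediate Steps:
$r{\left(E \right)} = 7 - \frac{E}{90}$ ($r{\left(E \right)} = 7 - \frac{E + E}{110 + 70} = 7 - \frac{2 E}{180} = 7 - 2 E \frac{1}{180} = 7 - \frac{E}{90}$)
$r{\left(3 \cdot 0 \right)} - -43145 = \left(7 - \frac{3 \cdot 0}{90}\right) - -43145 = \left(7 - 0\right) + 43145 = \left(7 + 0\right) + 43145 = 7 + 43145 = 43152$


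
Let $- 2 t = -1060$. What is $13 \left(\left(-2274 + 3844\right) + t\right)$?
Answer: $27300$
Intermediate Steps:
$t = 530$ ($t = \left(- \frac{1}{2}\right) \left(-1060\right) = 530$)
$13 \left(\left(-2274 + 3844\right) + t\right) = 13 \left(\left(-2274 + 3844\right) + 530\right) = 13 \left(1570 + 530\right) = 13 \cdot 2100 = 27300$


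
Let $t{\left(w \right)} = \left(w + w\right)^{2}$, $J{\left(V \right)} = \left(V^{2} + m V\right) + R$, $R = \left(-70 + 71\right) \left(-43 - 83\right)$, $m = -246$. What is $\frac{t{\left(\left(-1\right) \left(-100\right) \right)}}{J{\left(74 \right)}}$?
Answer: $- \frac{20000}{6427} \approx -3.1119$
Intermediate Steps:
$R = -126$ ($R = 1 \left(-126\right) = -126$)
$J{\left(V \right)} = -126 + V^{2} - 246 V$ ($J{\left(V \right)} = \left(V^{2} - 246 V\right) - 126 = -126 + V^{2} - 246 V$)
$t{\left(w \right)} = 4 w^{2}$ ($t{\left(w \right)} = \left(2 w\right)^{2} = 4 w^{2}$)
$\frac{t{\left(\left(-1\right) \left(-100\right) \right)}}{J{\left(74 \right)}} = \frac{4 \left(\left(-1\right) \left(-100\right)\right)^{2}}{-126 + 74^{2} - 18204} = \frac{4 \cdot 100^{2}}{-126 + 5476 - 18204} = \frac{4 \cdot 10000}{-12854} = 40000 \left(- \frac{1}{12854}\right) = - \frac{20000}{6427}$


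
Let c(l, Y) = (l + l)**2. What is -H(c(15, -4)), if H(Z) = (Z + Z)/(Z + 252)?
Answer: -25/16 ≈ -1.5625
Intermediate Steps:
c(l, Y) = 4*l**2 (c(l, Y) = (2*l)**2 = 4*l**2)
H(Z) = 2*Z/(252 + Z) (H(Z) = (2*Z)/(252 + Z) = 2*Z/(252 + Z))
-H(c(15, -4)) = -2*4*15**2/(252 + 4*15**2) = -2*4*225/(252 + 4*225) = -2*900/(252 + 900) = -2*900/1152 = -1*25/16 = -25/16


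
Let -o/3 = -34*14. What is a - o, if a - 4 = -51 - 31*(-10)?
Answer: -1165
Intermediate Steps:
a = 263 (a = 4 + (-51 - 31*(-10)) = 4 + (-51 + 310) = 4 + 259 = 263)
o = 1428 (o = -(-102)*14 = -3*(-476) = 1428)
a - o = 263 - 1*1428 = 263 - 1428 = -1165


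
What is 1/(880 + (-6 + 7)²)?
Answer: 1/881 ≈ 0.0011351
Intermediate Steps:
1/(880 + (-6 + 7)²) = 1/(880 + 1²) = 1/(880 + 1) = 1/881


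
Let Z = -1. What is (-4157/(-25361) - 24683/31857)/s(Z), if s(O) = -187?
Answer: 70508002/21583149357 ≈ 0.0032668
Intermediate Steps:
(-4157/(-25361) - 24683/31857)/s(Z) = (-4157/(-25361) - 24683/31857)/(-187) = (-4157*(-1/25361) - 24683*1/31857)*(-1/187) = (4157/25361 - 24683/31857)*(-1/187) = -70508002/115417911*(-1/187) = 70508002/21583149357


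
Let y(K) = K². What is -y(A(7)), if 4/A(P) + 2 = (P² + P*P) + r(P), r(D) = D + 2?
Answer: -16/11025 ≈ -0.0014512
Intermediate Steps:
r(D) = 2 + D
A(P) = 4/(P + 2*P²) (A(P) = 4/(-2 + ((P² + P*P) + (2 + P))) = 4/(-2 + ((P² + P²) + (2 + P))) = 4/(-2 + (2*P² + (2 + P))) = 4/(-2 + (2 + P + 2*P²)) = 4/(P + 2*P²))
-y(A(7)) = -(4/(7*(1 + 2*7)))² = -(4*(⅐)/(1 + 14))² = -(4*(⅐)/15)² = -(4*(⅐)*(1/15))² = -(4/105)² = -1*16/11025 = -16/11025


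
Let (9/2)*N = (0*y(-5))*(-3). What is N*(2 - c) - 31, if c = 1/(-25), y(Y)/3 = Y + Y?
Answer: -31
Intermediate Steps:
y(Y) = 6*Y (y(Y) = 3*(Y + Y) = 3*(2*Y) = 6*Y)
c = -1/25 ≈ -0.040000
N = 0 (N = 2*((0*(6*(-5)))*(-3))/9 = 2*((0*(-30))*(-3))/9 = 2*(0*(-3))/9 = (2/9)*0 = 0)
N*(2 - c) - 31 = 0*(2 - 1*(-1/25)) - 31 = 0*(2 + 1/25) - 31 = 0*(51/25) - 31 = 0 - 31 = -31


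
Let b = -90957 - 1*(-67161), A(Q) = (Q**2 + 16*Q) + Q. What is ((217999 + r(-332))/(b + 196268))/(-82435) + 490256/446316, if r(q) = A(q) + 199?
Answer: 67020990812693/61015385376780 ≈ 1.0984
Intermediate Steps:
A(Q) = Q**2 + 17*Q
r(q) = 199 + q*(17 + q) (r(q) = q*(17 + q) + 199 = 199 + q*(17 + q))
b = -23796 (b = -90957 + 67161 = -23796)
((217999 + r(-332))/(b + 196268))/(-82435) + 490256/446316 = ((217999 + (199 - 332*(17 - 332)))/(-23796 + 196268))/(-82435) + 490256/446316 = ((217999 + (199 - 332*(-315)))/172472)*(-1/82435) + 490256*(1/446316) = ((217999 + (199 + 104580))*(1/172472))*(-1/82435) + 9428/8583 = ((217999 + 104779)*(1/172472))*(-1/82435) + 9428/8583 = (322778*(1/172472))*(-1/82435) + 9428/8583 = (161389/86236)*(-1/82435) + 9428/8583 = -161389/7108864660 + 9428/8583 = 67020990812693/61015385376780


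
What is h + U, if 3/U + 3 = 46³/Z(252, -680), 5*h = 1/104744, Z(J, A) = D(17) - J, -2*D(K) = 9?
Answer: -805808869/102759624920 ≈ -0.0078417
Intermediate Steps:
D(K) = -9/2 (D(K) = -½*9 = -9/2)
Z(J, A) = -9/2 - J
h = 1/523720 (h = (⅕)/104744 = (⅕)*(1/104744) = 1/523720 ≈ 1.9094e-6)
U = -1539/196211 (U = 3/(-3 + 46³/(-9/2 - 1*252)) = 3/(-3 + 97336/(-9/2 - 252)) = 3/(-3 + 97336/(-513/2)) = 3/(-3 + 97336*(-2/513)) = 3/(-3 - 194672/513) = 3/(-196211/513) = 3*(-513/196211) = -1539/196211 ≈ -0.0078436)
h + U = 1/523720 - 1539/196211 = -805808869/102759624920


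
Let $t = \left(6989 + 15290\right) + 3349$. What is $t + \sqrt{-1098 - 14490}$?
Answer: $25628 + 6 i \sqrt{433} \approx 25628.0 + 124.85 i$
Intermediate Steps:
$t = 25628$ ($t = 22279 + 3349 = 25628$)
$t + \sqrt{-1098 - 14490} = 25628 + \sqrt{-1098 - 14490} = 25628 + \sqrt{-15588} = 25628 + 6 i \sqrt{433}$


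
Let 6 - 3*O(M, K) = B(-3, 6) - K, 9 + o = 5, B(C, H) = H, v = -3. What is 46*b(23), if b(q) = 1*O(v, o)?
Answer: -184/3 ≈ -61.333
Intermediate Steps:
o = -4 (o = -9 + 5 = -4)
O(M, K) = K/3 (O(M, K) = 2 - (6 - K)/3 = 2 + (-2 + K/3) = K/3)
b(q) = -4/3 (b(q) = 1*((⅓)*(-4)) = 1*(-4/3) = -4/3)
46*b(23) = 46*(-4/3) = -184/3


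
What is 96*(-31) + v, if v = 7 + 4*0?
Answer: -2969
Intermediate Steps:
v = 7 (v = 7 + 0 = 7)
96*(-31) + v = 96*(-31) + 7 = -2976 + 7 = -2969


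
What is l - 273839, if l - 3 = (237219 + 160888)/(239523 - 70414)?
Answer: -46307734017/169109 ≈ -2.7383e+5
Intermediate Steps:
l = 905434/169109 (l = 3 + (237219 + 160888)/(239523 - 70414) = 3 + 398107/169109 = 905434/169109 ≈ 5.3541)
l - 273839 = 905434/169109 - 273839 = -46307734017/169109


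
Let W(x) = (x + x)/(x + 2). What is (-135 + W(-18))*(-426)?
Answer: 113103/2 ≈ 56552.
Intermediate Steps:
W(x) = 2*x/(2 + x) (W(x) = (2*x)/(2 + x) = 2*x/(2 + x))
(-135 + W(-18))*(-426) = (-135 + 2*(-18)/(2 - 18))*(-426) = (-135 + 2*(-18)/(-16))*(-426) = (-135 + 2*(-18)*(-1/16))*(-426) = (-135 + 9/4)*(-426) = -531/4*(-426) = 113103/2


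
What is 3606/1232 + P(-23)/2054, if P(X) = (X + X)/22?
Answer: 1851037/632632 ≈ 2.9259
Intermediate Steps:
P(X) = X/11 (P(X) = (2*X)/22 = X/11)
3606/1232 + P(-23)/2054 = 3606/1232 + ((1/11)*(-23))/2054 = 3606*(1/1232) - 23/11*1/2054 = 1803/616 - 23/22594 = 1851037/632632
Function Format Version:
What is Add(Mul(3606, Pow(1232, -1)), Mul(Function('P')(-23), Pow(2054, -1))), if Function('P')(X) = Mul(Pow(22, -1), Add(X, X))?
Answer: Rational(1851037, 632632) ≈ 2.9259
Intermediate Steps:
Function('P')(X) = Mul(Rational(1, 11), X) (Function('P')(X) = Mul(Rational(1, 22), Mul(2, X)) = Mul(Rational(1, 11), X))
Add(Mul(3606, Pow(1232, -1)), Mul(Function('P')(-23), Pow(2054, -1))) = Add(Mul(3606, Pow(1232, -1)), Mul(Mul(Rational(1, 11), -23), Pow(2054, -1))) = Add(Mul(3606, Rational(1, 1232)), Mul(Rational(-23, 11), Rational(1, 2054))) = Add(Rational(1803, 616), Rational(-23, 22594)) = Rational(1851037, 632632)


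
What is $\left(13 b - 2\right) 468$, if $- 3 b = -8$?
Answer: $15288$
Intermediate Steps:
$b = \frac{8}{3}$ ($b = \left(- \frac{1}{3}\right) \left(-8\right) = \frac{8}{3} \approx 2.6667$)
$\left(13 b - 2\right) 468 = \left(13 \cdot \frac{8}{3} - 2\right) 468 = \left(\frac{104}{3} - 2\right) 468 = \frac{98}{3} \cdot 468 = 15288$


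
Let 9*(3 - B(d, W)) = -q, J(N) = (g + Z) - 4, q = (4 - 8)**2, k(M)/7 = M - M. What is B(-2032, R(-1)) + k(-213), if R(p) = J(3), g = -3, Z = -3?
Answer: 43/9 ≈ 4.7778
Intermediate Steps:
k(M) = 0 (k(M) = 7*(M - M) = 7*0 = 0)
q = 16 (q = (-4)**2 = 16)
J(N) = -10 (J(N) = (-3 - 3) - 4 = -6 - 4 = -10)
R(p) = -10
B(d, W) = 43/9 (B(d, W) = 3 - (-1)*16/9 = 3 - 1/9*(-16) = 3 + 16/9 = 43/9)
B(-2032, R(-1)) + k(-213) = 43/9 + 0 = 43/9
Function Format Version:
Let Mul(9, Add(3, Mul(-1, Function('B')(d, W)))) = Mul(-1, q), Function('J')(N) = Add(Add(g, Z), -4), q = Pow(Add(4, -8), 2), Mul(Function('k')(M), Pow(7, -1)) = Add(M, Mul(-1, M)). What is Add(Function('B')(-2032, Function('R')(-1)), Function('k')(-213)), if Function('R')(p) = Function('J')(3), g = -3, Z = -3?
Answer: Rational(43, 9) ≈ 4.7778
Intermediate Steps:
Function('k')(M) = 0 (Function('k')(M) = Mul(7, Add(M, Mul(-1, M))) = Mul(7, 0) = 0)
q = 16 (q = Pow(-4, 2) = 16)
Function('J')(N) = -10 (Function('J')(N) = Add(Add(-3, -3), -4) = Add(-6, -4) = -10)
Function('R')(p) = -10
Function('B')(d, W) = Rational(43, 9) (Function('B')(d, W) = Add(3, Mul(Rational(-1, 9), Mul(-1, 16))) = Add(3, Mul(Rational(-1, 9), -16)) = Add(3, Rational(16, 9)) = Rational(43, 9))
Add(Function('B')(-2032, Function('R')(-1)), Function('k')(-213)) = Add(Rational(43, 9), 0) = Rational(43, 9)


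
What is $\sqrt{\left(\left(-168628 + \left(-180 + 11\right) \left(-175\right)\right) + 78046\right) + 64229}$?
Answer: $3 \sqrt{358} \approx 56.763$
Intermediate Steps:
$\sqrt{\left(\left(-168628 + \left(-180 + 11\right) \left(-175\right)\right) + 78046\right) + 64229} = \sqrt{\left(\left(-168628 - -29575\right) + 78046\right) + 64229} = \sqrt{\left(\left(-168628 + 29575\right) + 78046\right) + 64229} = \sqrt{\left(-139053 + 78046\right) + 64229} = \sqrt{-61007 + 64229} = \sqrt{3222} = 3 \sqrt{358}$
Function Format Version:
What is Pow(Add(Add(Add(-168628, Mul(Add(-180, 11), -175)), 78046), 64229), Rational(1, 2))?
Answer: Mul(3, Pow(358, Rational(1, 2))) ≈ 56.763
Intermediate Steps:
Pow(Add(Add(Add(-168628, Mul(Add(-180, 11), -175)), 78046), 64229), Rational(1, 2)) = Pow(Add(Add(Add(-168628, Mul(-169, -175)), 78046), 64229), Rational(1, 2)) = Pow(Add(Add(Add(-168628, 29575), 78046), 64229), Rational(1, 2)) = Pow(Add(Add(-139053, 78046), 64229), Rational(1, 2)) = Pow(Add(-61007, 64229), Rational(1, 2)) = Pow(3222, Rational(1, 2)) = Mul(3, Pow(358, Rational(1, 2)))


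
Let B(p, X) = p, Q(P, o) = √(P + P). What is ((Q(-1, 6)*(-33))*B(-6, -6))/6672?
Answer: 33*I*√2/1112 ≈ 0.041969*I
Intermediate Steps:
Q(P, o) = √2*√P (Q(P, o) = √(2*P) = √2*√P)
((Q(-1, 6)*(-33))*B(-6, -6))/6672 = (((√2*√(-1))*(-33))*(-6))/6672 = (((√2*I)*(-33))*(-6))*(1/6672) = (((I*√2)*(-33))*(-6))*(1/6672) = (-33*I*√2*(-6))*(1/6672) = (198*I*√2)*(1/6672) = 33*I*√2/1112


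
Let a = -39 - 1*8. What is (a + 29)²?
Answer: 324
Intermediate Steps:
a = -47 (a = -39 - 8 = -47)
(a + 29)² = (-47 + 29)² = (-18)² = 324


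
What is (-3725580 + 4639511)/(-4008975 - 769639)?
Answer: -913931/4778614 ≈ -0.19125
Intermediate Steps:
(-3725580 + 4639511)/(-4008975 - 769639) = 913931/(-4778614) = 913931*(-1/4778614) = -913931/4778614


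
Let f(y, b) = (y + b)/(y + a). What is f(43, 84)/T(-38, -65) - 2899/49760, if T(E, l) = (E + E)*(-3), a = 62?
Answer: -3154127/59562720 ≈ -0.052955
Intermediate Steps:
f(y, b) = (b + y)/(62 + y) (f(y, b) = (y + b)/(y + 62) = (b + y)/(62 + y))
T(E, l) = -6*E (T(E, l) = (2*E)*(-3) = -6*E)
f(43, 84)/T(-38, -65) - 2899/49760 = ((84 + 43)/(62 + 43))/((-6*(-38))) - 2899/49760 = (127/105)/228 - 2899*1/49760 = ((1/105)*127)*(1/228) - 2899/49760 = (127/105)*(1/228) - 2899/49760 = 127/23940 - 2899/49760 = -3154127/59562720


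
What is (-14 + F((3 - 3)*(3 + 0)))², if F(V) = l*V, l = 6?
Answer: 196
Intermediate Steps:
F(V) = 6*V
(-14 + F((3 - 3)*(3 + 0)))² = (-14 + 6*((3 - 3)*(3 + 0)))² = (-14 + 6*(0*3))² = (-14 + 6*0)² = (-14 + 0)² = (-14)² = 196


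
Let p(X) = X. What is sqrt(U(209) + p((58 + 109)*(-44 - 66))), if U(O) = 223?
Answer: I*sqrt(18147) ≈ 134.71*I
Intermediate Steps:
sqrt(U(209) + p((58 + 109)*(-44 - 66))) = sqrt(223 + (58 + 109)*(-44 - 66)) = sqrt(223 + 167*(-110)) = sqrt(223 - 18370) = sqrt(-18147) = I*sqrt(18147)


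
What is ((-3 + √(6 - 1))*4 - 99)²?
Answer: 12401 - 888*√5 ≈ 10415.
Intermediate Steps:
((-3 + √(6 - 1))*4 - 99)² = ((-3 + √5)*4 - 99)² = ((-12 + 4*√5) - 99)² = (-111 + 4*√5)²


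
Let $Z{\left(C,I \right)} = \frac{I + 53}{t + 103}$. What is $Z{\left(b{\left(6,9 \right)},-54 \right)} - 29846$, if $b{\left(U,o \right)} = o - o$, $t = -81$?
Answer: $- \frac{656613}{22} \approx -29846.0$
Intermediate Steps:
$b{\left(U,o \right)} = 0$
$Z{\left(C,I \right)} = \frac{53}{22} + \frac{I}{22}$ ($Z{\left(C,I \right)} = \frac{I + 53}{-81 + 103} = \frac{53 + I}{22} = \left(53 + I\right) \frac{1}{22} = \frac{53}{22} + \frac{I}{22}$)
$Z{\left(b{\left(6,9 \right)},-54 \right)} - 29846 = \left(\frac{53}{22} + \frac{1}{22} \left(-54\right)\right) - 29846 = \left(\frac{53}{22} - \frac{27}{11}\right) - 29846 = - \frac{1}{22} - 29846 = - \frac{656613}{22}$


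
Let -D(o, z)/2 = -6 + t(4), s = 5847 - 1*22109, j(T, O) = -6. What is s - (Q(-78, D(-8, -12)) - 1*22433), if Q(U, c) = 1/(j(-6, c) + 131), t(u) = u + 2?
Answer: 771374/125 ≈ 6171.0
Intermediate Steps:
t(u) = 2 + u
s = -16262 (s = 5847 - 22109 = -16262)
D(o, z) = 0 (D(o, z) = -2*(-6 + (2 + 4)) = -2*(-6 + 6) = -2*0 = 0)
Q(U, c) = 1/125 (Q(U, c) = 1/(-6 + 131) = 1/125)
s - (Q(-78, D(-8, -12)) - 1*22433) = -16262 - (1/125 - 1*22433) = -16262 - (1/125 - 22433) = -16262 - 1*(-2804124/125) = -16262 + 2804124/125 = 771374/125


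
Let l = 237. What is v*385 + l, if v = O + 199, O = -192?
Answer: 2932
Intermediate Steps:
v = 7 (v = -192 + 199 = 7)
v*385 + l = 7*385 + 237 = 2695 + 237 = 2932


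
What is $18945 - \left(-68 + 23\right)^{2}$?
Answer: $16920$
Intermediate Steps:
$18945 - \left(-68 + 23\right)^{2} = 18945 - \left(-45\right)^{2} = 18945 - 2025 = 16920$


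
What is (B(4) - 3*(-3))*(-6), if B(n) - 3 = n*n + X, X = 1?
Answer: -174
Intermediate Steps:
B(n) = 4 + n² (B(n) = 3 + (n*n + 1) = 3 + (n² + 1) = 3 + (1 + n²) = 4 + n²)
(B(4) - 3*(-3))*(-6) = ((4 + 4²) - 3*(-3))*(-6) = ((4 + 16) + 9)*(-6) = (20 + 9)*(-6) = 29*(-6) = -174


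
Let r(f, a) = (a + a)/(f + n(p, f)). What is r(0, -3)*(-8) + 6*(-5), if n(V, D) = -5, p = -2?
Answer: -198/5 ≈ -39.600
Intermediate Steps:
r(f, a) = 2*a/(-5 + f) (r(f, a) = (a + a)/(f - 5) = (2*a)/(-5 + f) = 2*a/(-5 + f))
r(0, -3)*(-8) + 6*(-5) = (2*(-3)/(-5 + 0))*(-8) + 6*(-5) = (2*(-3)/(-5))*(-8) - 30 = (2*(-3)*(-⅕))*(-8) - 30 = (6/5)*(-8) - 30 = -48/5 - 30 = -198/5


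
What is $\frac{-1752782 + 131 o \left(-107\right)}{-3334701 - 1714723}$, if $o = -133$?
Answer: $- \frac{111479}{5049424} \approx -0.022078$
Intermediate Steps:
$\frac{-1752782 + 131 o \left(-107\right)}{-3334701 - 1714723} = \frac{-1752782 + 131 \left(-133\right) \left(-107\right)}{-3334701 - 1714723} = \frac{-1752782 - -1864261}{-5049424} = \left(-1752782 + 1864261\right) \left(- \frac{1}{5049424}\right) = 111479 \left(- \frac{1}{5049424}\right) = - \frac{111479}{5049424}$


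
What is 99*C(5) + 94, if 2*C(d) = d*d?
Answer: 2663/2 ≈ 1331.5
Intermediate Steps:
C(d) = d**2/2 (C(d) = (d*d)/2 = d**2/2)
99*C(5) + 94 = 99*((1/2)*5**2) + 94 = 99*((1/2)*25) + 94 = 99*(25/2) + 94 = 2475/2 + 94 = 2663/2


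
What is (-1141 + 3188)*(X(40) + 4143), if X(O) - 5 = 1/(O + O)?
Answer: 679278527/80 ≈ 8.4910e+6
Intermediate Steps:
X(O) = 5 + 1/(2*O) (X(O) = 5 + 1/(O + O) = 5 + 1/(2*O))
(-1141 + 3188)*(X(40) + 4143) = (-1141 + 3188)*((5 + (½)/40) + 4143) = 2047*((5 + (½)*(1/40)) + 4143) = 2047*((5 + 1/80) + 4143) = 2047*(401/80 + 4143) = 2047*(331841/80) = 679278527/80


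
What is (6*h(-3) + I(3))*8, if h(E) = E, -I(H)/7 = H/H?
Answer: -200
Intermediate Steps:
I(H) = -7 (I(H) = -7*H/H = -7*1 = -7)
(6*h(-3) + I(3))*8 = (6*(-3) - 7)*8 = (-18 - 7)*8 = -25*8 = -200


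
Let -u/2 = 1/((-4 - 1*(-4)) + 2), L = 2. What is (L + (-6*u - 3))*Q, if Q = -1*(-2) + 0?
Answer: 10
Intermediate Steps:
Q = 2 (Q = 2 + 0 = 2)
u = -1 (u = -2/((-4 - 1*(-4)) + 2) = -2/((-4 + 4) + 2) = -2/(0 + 2) = -2/2 = -2*½ = -1)
(L + (-6*u - 3))*Q = (2 + (-6*(-1) - 3))*2 = (2 + (6 - 3))*2 = (2 + 3)*2 = 5*2 = 10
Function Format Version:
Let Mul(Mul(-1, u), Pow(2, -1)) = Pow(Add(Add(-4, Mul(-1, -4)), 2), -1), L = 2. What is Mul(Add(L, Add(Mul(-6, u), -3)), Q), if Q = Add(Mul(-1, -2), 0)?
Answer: 10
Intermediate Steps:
Q = 2 (Q = Add(2, 0) = 2)
u = -1 (u = Mul(-2, Pow(Add(Add(-4, Mul(-1, -4)), 2), -1)) = Mul(-2, Pow(Add(Add(-4, 4), 2), -1)) = Mul(-2, Pow(Add(0, 2), -1)) = Mul(-2, Pow(2, -1)) = Mul(-2, Rational(1, 2)) = -1)
Mul(Add(L, Add(Mul(-6, u), -3)), Q) = Mul(Add(2, Add(Mul(-6, -1), -3)), 2) = Mul(Add(2, Add(6, -3)), 2) = Mul(Add(2, 3), 2) = Mul(5, 2) = 10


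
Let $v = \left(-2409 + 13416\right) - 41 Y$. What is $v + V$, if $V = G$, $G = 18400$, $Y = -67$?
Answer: $32154$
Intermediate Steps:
$V = 18400$
$v = 13754$ ($v = \left(-2409 + 13416\right) - -2747 = 11007 + 2747 = 13754$)
$v + V = 13754 + 18400 = 32154$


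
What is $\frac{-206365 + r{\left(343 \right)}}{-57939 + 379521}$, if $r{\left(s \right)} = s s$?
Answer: $- \frac{14786}{53597} \approx -0.27587$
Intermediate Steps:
$r{\left(s \right)} = s^{2}$
$\frac{-206365 + r{\left(343 \right)}}{-57939 + 379521} = \frac{-206365 + 343^{2}}{-57939 + 379521} = \frac{-206365 + 117649}{321582} = \left(-88716\right) \frac{1}{321582} = - \frac{14786}{53597}$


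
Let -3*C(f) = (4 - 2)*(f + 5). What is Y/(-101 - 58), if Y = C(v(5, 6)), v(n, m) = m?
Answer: 22/477 ≈ 0.046122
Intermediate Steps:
C(f) = -10/3 - 2*f/3 (C(f) = -(4 - 2)*(f + 5)/3 = -2*(5 + f)/3 = -(10 + 2*f)/3 = -10/3 - 2*f/3)
Y = -22/3 (Y = -10/3 - 2/3*6 = -10/3 - 4 = -22/3 ≈ -7.3333)
Y/(-101 - 58) = -22/(3*(-101 - 58)) = -22/3/(-159) = -22/3*(-1/159) = 22/477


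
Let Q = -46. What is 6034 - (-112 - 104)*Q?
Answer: -3902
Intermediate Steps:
6034 - (-112 - 104)*Q = 6034 - (-112 - 104)*(-46) = 6034 - (-216)*(-46) = 6034 - 1*9936 = 6034 - 9936 = -3902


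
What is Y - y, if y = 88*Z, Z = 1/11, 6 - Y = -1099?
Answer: 1097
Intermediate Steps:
Y = 1105 (Y = 6 - 1*(-1099) = 6 + 1099 = 1105)
Z = 1/11 ≈ 0.090909
y = 8 (y = 88*(1/11) = 8)
Y - y = 1105 - 1*8 = 1105 - 8 = 1097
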